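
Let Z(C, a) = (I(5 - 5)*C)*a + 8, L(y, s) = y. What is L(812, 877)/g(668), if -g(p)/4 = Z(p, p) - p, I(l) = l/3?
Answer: 203/660 ≈ 0.30758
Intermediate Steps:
I(l) = l/3 (I(l) = l*(1/3) = l/3)
Z(C, a) = 8 (Z(C, a) = (((5 - 5)/3)*C)*a + 8 = (((1/3)*0)*C)*a + 8 = (0*C)*a + 8 = 0*a + 8 = 0 + 8 = 8)
g(p) = -32 + 4*p (g(p) = -4*(8 - p) = -32 + 4*p)
L(812, 877)/g(668) = 812/(-32 + 4*668) = 812/(-32 + 2672) = 812/2640 = 812*(1/2640) = 203/660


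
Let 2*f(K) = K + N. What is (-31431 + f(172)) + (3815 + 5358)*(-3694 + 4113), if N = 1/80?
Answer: 609942721/160 ≈ 3.8121e+6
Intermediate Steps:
N = 1/80 ≈ 0.012500
f(K) = 1/160 + K/2 (f(K) = (K + 1/80)/2 = (1/80 + K)/2 = 1/160 + K/2)
(-31431 + f(172)) + (3815 + 5358)*(-3694 + 4113) = (-31431 + (1/160 + (½)*172)) + (3815 + 5358)*(-3694 + 4113) = (-31431 + (1/160 + 86)) + 9173*419 = (-31431 + 13761/160) + 3843487 = -5015199/160 + 3843487 = 609942721/160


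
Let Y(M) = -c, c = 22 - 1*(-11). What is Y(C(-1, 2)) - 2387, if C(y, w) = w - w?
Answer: -2420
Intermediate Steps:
c = 33 (c = 22 + 11 = 33)
C(y, w) = 0
Y(M) = -33 (Y(M) = -1*33 = -33)
Y(C(-1, 2)) - 2387 = -33 - 2387 = -2420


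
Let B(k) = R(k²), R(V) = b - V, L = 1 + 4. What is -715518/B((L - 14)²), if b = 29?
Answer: 357759/3266 ≈ 109.54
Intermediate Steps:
L = 5
R(V) = 29 - V
B(k) = 29 - k²
-715518/B((L - 14)²) = -715518/(29 - ((5 - 14)²)²) = -715518/(29 - ((-9)²)²) = -715518/(29 - 1*81²) = -715518/(29 - 1*6561) = -715518/(29 - 6561) = -715518/(-6532) = -715518*(-1/6532) = 357759/3266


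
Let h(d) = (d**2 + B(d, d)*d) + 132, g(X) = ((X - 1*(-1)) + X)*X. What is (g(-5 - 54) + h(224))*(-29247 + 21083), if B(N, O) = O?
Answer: -876707468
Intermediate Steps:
g(X) = X*(1 + 2*X) (g(X) = ((X + 1) + X)*X = ((1 + X) + X)*X = (1 + 2*X)*X = X*(1 + 2*X))
h(d) = 132 + 2*d**2 (h(d) = (d**2 + d*d) + 132 = (d**2 + d**2) + 132 = 2*d**2 + 132 = 132 + 2*d**2)
(g(-5 - 54) + h(224))*(-29247 + 21083) = ((-5 - 54)*(1 + 2*(-5 - 54)) + (132 + 2*224**2))*(-29247 + 21083) = (-59*(1 + 2*(-59)) + (132 + 2*50176))*(-8164) = (-59*(1 - 118) + (132 + 100352))*(-8164) = (-59*(-117) + 100484)*(-8164) = (6903 + 100484)*(-8164) = 107387*(-8164) = -876707468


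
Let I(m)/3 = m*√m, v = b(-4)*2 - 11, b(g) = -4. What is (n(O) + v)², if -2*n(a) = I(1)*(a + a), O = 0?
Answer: 361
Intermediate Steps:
v = -19 (v = -4*2 - 11 = -8 - 11 = -19)
I(m) = 3*m^(3/2) (I(m) = 3*(m*√m) = 3*m^(3/2))
n(a) = -3*a (n(a) = -3*1^(3/2)*(a + a)/2 = -3*1*2*a/2 = -3*2*a/2 = -3*a)
(n(O) + v)² = (-3*0 - 19)² = (0 - 19)² = (-19)² = 361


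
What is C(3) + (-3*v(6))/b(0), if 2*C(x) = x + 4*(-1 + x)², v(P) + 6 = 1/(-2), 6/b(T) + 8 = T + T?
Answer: -33/2 ≈ -16.500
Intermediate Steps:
b(T) = 6/(-8 + 2*T) (b(T) = 6/(-8 + (T + T)) = 6/(-8 + 2*T))
v(P) = -13/2 (v(P) = -6 + 1/(-2) = -6 - ½ = -13/2)
C(x) = x/2 + 2*(-1 + x)² (C(x) = (x + 4*(-1 + x)²)/2 = x/2 + 2*(-1 + x)²)
C(3) + (-3*v(6))/b(0) = ((½)*3 + 2*(-1 + 3)²) + (-3*(-13/2))/((3/(-4 + 0))) = (3/2 + 2*2²) + 39/(2*((3/(-4)))) = (3/2 + 2*4) + 39/(2*((3*(-¼)))) = (3/2 + 8) + 39/(2*(-¾)) = 19/2 + (39/2)*(-4/3) = 19/2 - 26 = -33/2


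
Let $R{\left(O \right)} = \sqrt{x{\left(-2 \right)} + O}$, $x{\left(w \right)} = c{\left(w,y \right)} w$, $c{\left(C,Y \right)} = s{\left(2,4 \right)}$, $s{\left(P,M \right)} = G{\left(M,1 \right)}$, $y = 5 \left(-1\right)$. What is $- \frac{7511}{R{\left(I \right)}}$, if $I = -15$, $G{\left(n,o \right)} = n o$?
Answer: $\frac{7511 i \sqrt{23}}{23} \approx 1566.2 i$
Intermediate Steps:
$y = -5$
$s{\left(P,M \right)} = M$ ($s{\left(P,M \right)} = M 1 = M$)
$c{\left(C,Y \right)} = 4$
$x{\left(w \right)} = 4 w$
$R{\left(O \right)} = \sqrt{-8 + O}$ ($R{\left(O \right)} = \sqrt{4 \left(-2\right) + O} = \sqrt{-8 + O}$)
$- \frac{7511}{R{\left(I \right)}} = - \frac{7511}{\sqrt{-8 - 15}} = - \frac{7511}{\sqrt{-23}} = - \frac{7511}{i \sqrt{23}} = - 7511 \left(- \frac{i \sqrt{23}}{23}\right) = \frac{7511 i \sqrt{23}}{23}$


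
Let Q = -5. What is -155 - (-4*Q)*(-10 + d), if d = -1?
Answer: 65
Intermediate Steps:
-155 - (-4*Q)*(-10 + d) = -155 - (-4*(-5))*(-10 - 1) = -155 - 20*(-11) = -155 - 1*(-220) = -155 + 220 = 65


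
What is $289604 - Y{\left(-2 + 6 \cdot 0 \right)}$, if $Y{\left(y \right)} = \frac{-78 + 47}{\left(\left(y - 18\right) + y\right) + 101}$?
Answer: $\frac{22878747}{79} \approx 2.896 \cdot 10^{5}$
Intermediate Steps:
$Y{\left(y \right)} = - \frac{31}{83 + 2 y}$ ($Y{\left(y \right)} = - \frac{31}{\left(\left(-18 + y\right) + y\right) + 101} = - \frac{31}{\left(-18 + 2 y\right) + 101} = - \frac{31}{83 + 2 y}$)
$289604 - Y{\left(-2 + 6 \cdot 0 \right)} = 289604 - - \frac{31}{83 + 2 \left(-2 + 6 \cdot 0\right)} = 289604 - - \frac{31}{83 + 2 \left(-2 + 0\right)} = 289604 - - \frac{31}{83 + 2 \left(-2\right)} = 289604 - - \frac{31}{83 - 4} = 289604 - - \frac{31}{79} = 289604 + \frac{31}{79} = \frac{22878747}{79}$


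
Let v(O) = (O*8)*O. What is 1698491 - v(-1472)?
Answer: -15635781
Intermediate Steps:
v(O) = 8*O² (v(O) = (8*O)*O = 8*O²)
1698491 - v(-1472) = 1698491 - 8*(-1472)² = 1698491 - 8*2166784 = 1698491 - 1*17334272 = 1698491 - 17334272 = -15635781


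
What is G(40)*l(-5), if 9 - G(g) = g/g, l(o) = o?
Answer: -40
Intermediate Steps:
G(g) = 8 (G(g) = 9 - g/g = 9 - 1*1 = 9 - 1 = 8)
G(40)*l(-5) = 8*(-5) = -40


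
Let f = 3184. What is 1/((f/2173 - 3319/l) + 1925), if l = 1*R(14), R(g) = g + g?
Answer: 60844/110001665 ≈ 0.00055312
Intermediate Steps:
R(g) = 2*g
l = 28 (l = 1*(2*14) = 1*28 = 28)
1/((f/2173 - 3319/l) + 1925) = 1/((3184/2173 - 3319/28) + 1925) = 1/(-7123035/60844 + 1925) = 1/(110001665/60844) = 60844/110001665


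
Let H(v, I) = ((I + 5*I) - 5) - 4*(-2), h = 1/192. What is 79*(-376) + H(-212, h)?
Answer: -950431/32 ≈ -29701.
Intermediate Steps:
h = 1/192 ≈ 0.0052083
H(v, I) = 3 + 6*I (H(v, I) = (6*I - 5) + 8 = (-5 + 6*I) + 8 = 3 + 6*I)
79*(-376) + H(-212, h) = 79*(-376) + (3 + 6*(1/192)) = -29704 + (3 + 1/32) = -29704 + 97/32 = -950431/32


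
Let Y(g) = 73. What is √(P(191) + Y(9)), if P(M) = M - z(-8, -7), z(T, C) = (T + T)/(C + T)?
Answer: 2*√14790/15 ≈ 16.215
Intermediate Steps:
z(T, C) = 2*T/(C + T) (z(T, C) = (2*T)/(C + T) = 2*T/(C + T))
P(M) = -16/15 + M (P(M) = M - 2*(-8)/(-7 - 8) = M - 2*(-8)/(-15) = M - 2*(-8)*(-1)/15 = M - 1*16/15 = M - 16/15 = -16/15 + M)
√(P(191) + Y(9)) = √((-16/15 + 191) + 73) = √(2849/15 + 73) = √(3944/15) = 2*√14790/15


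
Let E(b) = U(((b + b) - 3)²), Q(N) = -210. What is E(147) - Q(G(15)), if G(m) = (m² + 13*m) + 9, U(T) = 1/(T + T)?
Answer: 35566021/169362 ≈ 210.00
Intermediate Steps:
U(T) = 1/(2*T)
G(m) = 9 + m² + 13*m
E(b) = 1/(2*(-3 + 2*b)²) (E(b) = 1/(2*(((b + b) - 3)²)) = 1/(2*((2*b - 3)²)) = 1/(2*((-3 + 2*b)²)) = 1/(2*(-3 + 2*b)²))
E(147) - Q(G(15)) = 1/(2*(-3 + 2*147)²) - 1*(-210) = 1/(2*(-3 + 294)²) + 210 = (½)/291² + 210 = (½)*(1/84681) + 210 = 1/169362 + 210 = 35566021/169362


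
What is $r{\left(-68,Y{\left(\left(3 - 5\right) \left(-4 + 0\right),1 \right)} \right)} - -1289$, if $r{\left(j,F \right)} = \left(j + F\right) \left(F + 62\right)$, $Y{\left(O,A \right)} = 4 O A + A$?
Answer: $-2036$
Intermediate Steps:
$Y{\left(O,A \right)} = A + 4 A O$ ($Y{\left(O,A \right)} = 4 A O + A = A + 4 A O$)
$r{\left(j,F \right)} = \left(62 + F\right) \left(F + j\right)$ ($r{\left(j,F \right)} = \left(F + j\right) \left(62 + F\right) = \left(62 + F\right) \left(F + j\right)$)
$r{\left(-68,Y{\left(\left(3 - 5\right) \left(-4 + 0\right),1 \right)} \right)} - -1289 = \left(\left(1 \left(1 + 4 \left(3 - 5\right) \left(-4 + 0\right)\right)\right)^{2} + 62 \cdot 1 \left(1 + 4 \left(3 - 5\right) \left(-4 + 0\right)\right) + 62 \left(-68\right) + 1 \left(1 + 4 \left(3 - 5\right) \left(-4 + 0\right)\right) \left(-68\right)\right) - -1289 = \left(\left(1 \left(1 + 4 \left(\left(-2\right) \left(-4\right)\right)\right)\right)^{2} + 62 \cdot 1 \left(1 + 4 \left(\left(-2\right) \left(-4\right)\right)\right) - 4216 + 1 \left(1 + 4 \left(\left(-2\right) \left(-4\right)\right)\right) \left(-68\right)\right) + 1289 = \left(\left(1 \left(1 + 4 \cdot 8\right)\right)^{2} + 62 \cdot 1 \left(1 + 4 \cdot 8\right) - 4216 + 1 \left(1 + 4 \cdot 8\right) \left(-68\right)\right) + 1289 = \left(\left(1 \left(1 + 32\right)\right)^{2} + 62 \cdot 1 \left(1 + 32\right) - 4216 + 1 \left(1 + 32\right) \left(-68\right)\right) + 1289 = \left(\left(1 \cdot 33\right)^{2} + 62 \cdot 1 \cdot 33 - 4216 + 1 \cdot 33 \left(-68\right)\right) + 1289 = \left(33^{2} + 62 \cdot 33 - 4216 + 33 \left(-68\right)\right) + 1289 = \left(1089 + 2046 - 4216 - 2244\right) + 1289 = -3325 + 1289 = -2036$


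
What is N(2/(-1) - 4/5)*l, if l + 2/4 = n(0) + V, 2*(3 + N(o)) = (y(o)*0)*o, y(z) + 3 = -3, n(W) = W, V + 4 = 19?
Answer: -87/2 ≈ -43.500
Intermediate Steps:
V = 15 (V = -4 + 19 = 15)
y(z) = -6 (y(z) = -3 - 3 = -6)
N(o) = -3 (N(o) = -3 + ((-6*0)*o)/2 = -3 + (0*o)/2 = -3 + (½)*0 = -3 + 0 = -3)
l = 29/2 (l = -½ + (0 + 15) = -½ + 15 = 29/2 ≈ 14.500)
N(2/(-1) - 4/5)*l = -3*29/2 = -87/2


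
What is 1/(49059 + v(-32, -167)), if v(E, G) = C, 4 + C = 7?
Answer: 1/49062 ≈ 2.0382e-5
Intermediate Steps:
C = 3 (C = -4 + 7 = 3)
v(E, G) = 3
1/(49059 + v(-32, -167)) = 1/(49059 + 3) = 1/49062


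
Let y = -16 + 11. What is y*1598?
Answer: -7990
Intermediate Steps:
y = -5
y*1598 = -5*1598 = -7990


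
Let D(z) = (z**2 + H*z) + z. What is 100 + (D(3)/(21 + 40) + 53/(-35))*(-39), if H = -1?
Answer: 327302/2135 ≈ 153.30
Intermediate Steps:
D(z) = z**2 (D(z) = (z**2 - z) + z = z**2)
100 + (D(3)/(21 + 40) + 53/(-35))*(-39) = 100 + (3**2/(21 + 40) + 53/(-35))*(-39) = 100 + (9/61 + 53*(-1/35))*(-39) = 100 + (9*(1/61) - 53/35)*(-39) = 100 + (9/61 - 53/35)*(-39) = 100 - 2918/2135*(-39) = 100 + 113802/2135 = 327302/2135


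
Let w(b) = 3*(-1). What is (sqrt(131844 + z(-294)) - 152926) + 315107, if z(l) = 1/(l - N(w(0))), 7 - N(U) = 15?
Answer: 162181 + sqrt(10784311538)/286 ≈ 1.6254e+5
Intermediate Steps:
w(b) = -3
N(U) = -8 (N(U) = 7 - 1*15 = 7 - 15 = -8)
z(l) = 1/(8 + l) (z(l) = 1/(l - 1*(-8)) = 1/(l + 8) = 1/(8 + l))
(sqrt(131844 + z(-294)) - 152926) + 315107 = (sqrt(131844 + 1/(8 - 294)) - 152926) + 315107 = (sqrt(131844 + 1/(-286)) - 152926) + 315107 = (sqrt(131844 - 1/286) - 152926) + 315107 = (sqrt(37707383/286) - 152926) + 315107 = (sqrt(10784311538)/286 - 152926) + 315107 = (-152926 + sqrt(10784311538)/286) + 315107 = 162181 + sqrt(10784311538)/286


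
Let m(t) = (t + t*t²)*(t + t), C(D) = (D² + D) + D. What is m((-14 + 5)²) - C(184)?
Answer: 86072340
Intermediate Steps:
C(D) = D² + 2*D (C(D) = (D + D²) + D = D² + 2*D)
m(t) = 2*t*(t + t³) (m(t) = (t + t³)*(2*t) = 2*t*(t + t³))
m((-14 + 5)²) - C(184) = 2*((-14 + 5)²)²*(1 + ((-14 + 5)²)²) - 184*(2 + 184) = 2*((-9)²)²*(1 + ((-9)²)²) - 184*186 = 2*81²*(1 + 81²) - 1*34224 = 2*6561*(1 + 6561) - 34224 = 2*6561*6562 - 34224 = 86106564 - 34224 = 86072340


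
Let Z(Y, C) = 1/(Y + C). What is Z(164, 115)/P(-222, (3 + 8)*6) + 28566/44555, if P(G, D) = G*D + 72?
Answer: 23240260313/36248344020 ≈ 0.64114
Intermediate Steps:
P(G, D) = 72 + D*G (P(G, D) = D*G + 72 = 72 + D*G)
Z(Y, C) = 1/(C + Y)
Z(164, 115)/P(-222, (3 + 8)*6) + 28566/44555 = 1/((115 + 164)*(72 + ((3 + 8)*6)*(-222))) + 28566/44555 = 1/(279*(72 + (11*6)*(-222))) + 28566*(1/44555) = 1/(279*(72 + 66*(-222))) + 28566/44555 = 1/(279*(72 - 14652)) + 28566/44555 = (1/279)/(-14580) + 28566/44555 = (1/279)*(-1/14580) + 28566/44555 = -1/4067820 + 28566/44555 = 23240260313/36248344020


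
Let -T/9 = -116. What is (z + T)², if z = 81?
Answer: 1265625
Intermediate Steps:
T = 1044 (T = -9*(-116) = 1044)
(z + T)² = (81 + 1044)² = 1125² = 1265625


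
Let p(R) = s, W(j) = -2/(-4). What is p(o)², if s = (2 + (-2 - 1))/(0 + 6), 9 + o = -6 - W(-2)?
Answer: 1/36 ≈ 0.027778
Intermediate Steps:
W(j) = ½ (W(j) = -2*(-¼) = ½)
o = -31/2 (o = -9 + (-6 - 1*½) = -9 + (-6 - ½) = -9 - 13/2 = -31/2 ≈ -15.500)
s = -⅙ (s = (2 - 3)/6 = -1*⅙ = -⅙ ≈ -0.16667)
p(R) = -⅙
p(o)² = (-⅙)² = 1/36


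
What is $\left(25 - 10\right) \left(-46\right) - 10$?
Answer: $-700$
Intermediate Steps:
$\left(25 - 10\right) \left(-46\right) - 10 = 15 \left(-46\right) - 10 = -690 - 10 = -700$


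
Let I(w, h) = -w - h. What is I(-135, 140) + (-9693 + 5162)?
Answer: -4536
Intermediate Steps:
I(w, h) = -h - w
I(-135, 140) + (-9693 + 5162) = (-1*140 - 1*(-135)) + (-9693 + 5162) = (-140 + 135) - 4531 = -5 - 4531 = -4536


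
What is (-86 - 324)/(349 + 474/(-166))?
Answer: -3403/2873 ≈ -1.1845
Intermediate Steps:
(-86 - 324)/(349 + 474/(-166)) = -410/(349 + 474*(-1/166)) = -410/(349 - 237/83) = -410/28730/83 = -410*83/28730 = -3403/2873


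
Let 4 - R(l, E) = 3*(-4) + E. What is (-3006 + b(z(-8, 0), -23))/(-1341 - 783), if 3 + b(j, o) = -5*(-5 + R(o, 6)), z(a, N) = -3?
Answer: 1517/1062 ≈ 1.4284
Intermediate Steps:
R(l, E) = 16 - E (R(l, E) = 4 - (3*(-4) + E) = 4 - (-12 + E) = 4 + (12 - E) = 16 - E)
b(j, o) = -28 (b(j, o) = -3 - 5*(-5 + (16 - 1*6)) = -3 - 5*(-5 + (16 - 6)) = -3 - 5*(-5 + 10) = -3 - 5*5 = -3 - 25 = -28)
(-3006 + b(z(-8, 0), -23))/(-1341 - 783) = (-3006 - 28)/(-1341 - 783) = -3034/(-2124) = -3034*(-1/2124) = 1517/1062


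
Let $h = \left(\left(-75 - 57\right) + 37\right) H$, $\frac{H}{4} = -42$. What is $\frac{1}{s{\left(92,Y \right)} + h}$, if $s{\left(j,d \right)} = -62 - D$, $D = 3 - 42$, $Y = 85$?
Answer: $\frac{1}{15937} \approx 6.2747 \cdot 10^{-5}$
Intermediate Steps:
$H = -168$ ($H = 4 \left(-42\right) = -168$)
$D = -39$ ($D = 3 - 42 = -39$)
$s{\left(j,d \right)} = -23$ ($s{\left(j,d \right)} = -62 - -39 = -62 + 39 = -23$)
$h = 15960$ ($h = \left(\left(-75 - 57\right) + 37\right) \left(-168\right) = \left(-132 + 37\right) \left(-168\right) = \left(-95\right) \left(-168\right) = 15960$)
$\frac{1}{s{\left(92,Y \right)} + h} = \frac{1}{-23 + 15960} = \frac{1}{15937}$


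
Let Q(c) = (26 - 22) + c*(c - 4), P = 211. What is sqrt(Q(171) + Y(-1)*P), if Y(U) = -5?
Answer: sqrt(27506) ≈ 165.85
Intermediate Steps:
Q(c) = 4 + c*(-4 + c)
sqrt(Q(171) + Y(-1)*P) = sqrt((4 + 171**2 - 4*171) - 5*211) = sqrt((4 + 29241 - 684) - 1055) = sqrt(28561 - 1055) = sqrt(27506)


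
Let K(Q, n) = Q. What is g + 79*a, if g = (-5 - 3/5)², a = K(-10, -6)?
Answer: -18966/25 ≈ -758.64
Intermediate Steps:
a = -10
g = 784/25 (g = (-5 - 3*⅕)² = (-5 - ⅗)² = (-28/5)² = 784/25 ≈ 31.360)
g + 79*a = 784/25 + 79*(-10) = 784/25 - 790 = -18966/25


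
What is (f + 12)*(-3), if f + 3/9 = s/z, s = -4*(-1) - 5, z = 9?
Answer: -104/3 ≈ -34.667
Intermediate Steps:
s = -1 (s = 4 - 5 = -1)
f = -4/9 (f = -⅓ - 1/9 = -⅓ - 1*⅑ = -⅓ - ⅑ = -4/9 ≈ -0.44444)
(f + 12)*(-3) = (-4/9 + 12)*(-3) = (104/9)*(-3) = -104/3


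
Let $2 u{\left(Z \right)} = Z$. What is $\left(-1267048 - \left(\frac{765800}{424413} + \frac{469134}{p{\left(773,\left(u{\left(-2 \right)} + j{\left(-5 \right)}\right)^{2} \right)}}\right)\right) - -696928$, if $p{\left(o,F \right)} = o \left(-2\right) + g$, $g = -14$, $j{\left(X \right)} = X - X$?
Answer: $- \frac{62878262965543}{110347380} \approx -5.6982 \cdot 10^{5}$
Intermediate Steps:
$j{\left(X \right)} = 0$
$u{\left(Z \right)} = \frac{Z}{2}$
$p{\left(o,F \right)} = -14 - 2 o$ ($p{\left(o,F \right)} = o \left(-2\right) - 14 = - 2 o - 14 = -14 - 2 o$)
$\left(-1267048 - \left(\frac{765800}{424413} + \frac{469134}{p{\left(773,\left(u{\left(-2 \right)} + j{\left(-5 \right)}\right)^{2} \right)}}\right)\right) - -696928 = \left(-1267048 - \left(\frac{765800}{424413} + \frac{469134}{-14 - 1546}\right)\right) - -696928 = \left(-1267048 - \left(765800 \cdot \frac{1}{424413} + \frac{469134}{-14 - 1546}\right)\right) + 696928 = \left(-1267048 - \left(\frac{765800}{424413} + \frac{469134}{-1560}\right)\right) + 696928 = \left(-1267048 - \left(\frac{765800}{424413} + 469134 \left(- \frac{1}{1560}\right)\right)\right) + 696928 = \left(-1267048 - \left(\frac{765800}{424413} - \frac{78189}{260}\right)\right) + 696928 = \left(-1267048 - - \frac{32985320057}{110347380}\right) + 696928 = \left(-1267048 + \frac{32985320057}{110347380}\right) + 696928 = - \frac{139782441814183}{110347380} + 696928 = - \frac{62878262965543}{110347380}$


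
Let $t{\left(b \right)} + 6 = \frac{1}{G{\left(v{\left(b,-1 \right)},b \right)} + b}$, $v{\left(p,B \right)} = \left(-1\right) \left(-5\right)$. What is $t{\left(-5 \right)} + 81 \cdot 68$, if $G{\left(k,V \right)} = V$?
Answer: $\frac{55019}{10} \approx 5501.9$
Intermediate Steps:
$v{\left(p,B \right)} = 5$
$t{\left(b \right)} = -6 + \frac{1}{2 b}$ ($t{\left(b \right)} = -6 + \frac{1}{b + b} = -6 + \frac{1}{2 b}$)
$t{\left(-5 \right)} + 81 \cdot 68 = \left(-6 + \frac{1}{2 \left(-5\right)}\right) + 81 \cdot 68 = \left(-6 + \frac{1}{2} \left(- \frac{1}{5}\right)\right) + 5508 = \left(-6 - \frac{1}{10}\right) + 5508 = - \frac{61}{10} + 5508 = \frac{55019}{10}$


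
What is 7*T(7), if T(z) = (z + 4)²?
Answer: 847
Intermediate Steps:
T(z) = (4 + z)²
7*T(7) = 7*(4 + 7)² = 7*11² = 7*121 = 847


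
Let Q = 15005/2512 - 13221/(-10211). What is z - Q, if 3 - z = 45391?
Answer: -1164390079623/25650032 ≈ -45395.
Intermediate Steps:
z = -45388 (z = 3 - 1*45391 = 3 - 45391 = -45388)
Q = 186427207/25650032 (Q = 15005*(1/2512) - 13221*(-1/10211) = 15005/2512 + 13221/10211 = 186427207/25650032 ≈ 7.2681)
z - Q = -45388 - 1*186427207/25650032 = -45388 - 186427207/25650032 = -1164390079623/25650032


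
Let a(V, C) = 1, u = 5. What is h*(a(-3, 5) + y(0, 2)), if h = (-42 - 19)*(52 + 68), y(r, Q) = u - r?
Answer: -43920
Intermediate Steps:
y(r, Q) = 5 - r
h = -7320 (h = -61*120 = -7320)
h*(a(-3, 5) + y(0, 2)) = -7320*(1 + (5 - 1*0)) = -7320*(1 + (5 + 0)) = -7320*(1 + 5) = -7320*6 = -43920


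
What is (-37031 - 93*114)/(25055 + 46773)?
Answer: -47633/71828 ≈ -0.66315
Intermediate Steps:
(-37031 - 93*114)/(25055 + 46773) = (-37031 - 10602)/71828 = -47633*1/71828 = -47633/71828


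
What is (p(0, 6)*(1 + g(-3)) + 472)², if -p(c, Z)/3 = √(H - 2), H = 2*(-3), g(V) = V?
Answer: 222496 + 11328*I*√2 ≈ 2.225e+5 + 16020.0*I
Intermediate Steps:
H = -6
p(c, Z) = -6*I*√2 (p(c, Z) = -3*√(-6 - 2) = -6*I*√2)
(p(0, 6)*(1 + g(-3)) + 472)² = ((-6*I*√2)*(1 - 3) + 472)² = (-6*I*√2*(-2) + 472)² = (12*I*√2 + 472)² = (472 + 12*I*√2)²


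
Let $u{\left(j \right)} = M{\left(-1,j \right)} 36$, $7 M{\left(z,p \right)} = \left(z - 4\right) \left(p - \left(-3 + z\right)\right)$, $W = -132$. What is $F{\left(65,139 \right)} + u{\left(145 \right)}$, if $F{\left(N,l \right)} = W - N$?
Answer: $- \frac{28199}{7} \approx -4028.4$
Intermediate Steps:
$M{\left(z,p \right)} = \frac{\left(-4 + z\right) \left(3 + p - z\right)}{7}$ ($M{\left(z,p \right)} = \frac{\left(z - 4\right) \left(p - \left(-3 + z\right)\right)}{7} = \frac{\left(-4 + z\right) \left(3 + p - z\right)}{7}$)
$F{\left(N,l \right)} = -132 - N$
$u{\left(j \right)} = - \frac{720}{7} - \frac{180 j}{7}$ ($u{\left(j \right)} = \left(- \frac{12}{7} - 1 - \frac{4 j}{7} - \frac{\left(-1\right)^{2}}{7} + \frac{1}{7} j \left(-1\right)\right) 36 = \left(- \frac{12}{7} - 1 - \frac{4 j}{7} - \frac{1}{7} - \frac{j}{7}\right) 36 = \left(- \frac{20}{7} - \frac{5 j}{7}\right) 36 = - \frac{720}{7} - \frac{180 j}{7}$)
$F{\left(65,139 \right)} + u{\left(145 \right)} = \left(-132 - 65\right) - \frac{26820}{7} = -197 - \frac{26820}{7} = - \frac{28199}{7}$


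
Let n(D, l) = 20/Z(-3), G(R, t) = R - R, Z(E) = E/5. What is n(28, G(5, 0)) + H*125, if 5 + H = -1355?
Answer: -510100/3 ≈ -1.7003e+5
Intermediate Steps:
H = -1360 (H = -5 - 1355 = -1360)
Z(E) = E/5 (Z(E) = E*(⅕) = E/5)
G(R, t) = 0
n(D, l) = -100/3 (n(D, l) = 20/(((⅕)*(-3))) = 20/(-⅗) = 20*(-5/3) = -100/3)
n(28, G(5, 0)) + H*125 = -100/3 - 1360*125 = -100/3 - 170000 = -510100/3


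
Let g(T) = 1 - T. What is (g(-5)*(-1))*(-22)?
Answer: 132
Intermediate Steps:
(g(-5)*(-1))*(-22) = ((1 - 1*(-5))*(-1))*(-22) = ((1 + 5)*(-1))*(-22) = (6*(-1))*(-22) = -6*(-22) = 132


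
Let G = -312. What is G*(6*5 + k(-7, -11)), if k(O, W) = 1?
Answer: -9672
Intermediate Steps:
G*(6*5 + k(-7, -11)) = -312*(6*5 + 1) = -312*(30 + 1) = -312*31 = -9672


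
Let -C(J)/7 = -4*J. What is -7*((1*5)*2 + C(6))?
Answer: -1246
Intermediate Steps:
C(J) = 28*J (C(J) = -(-28)*J = 28*J)
-7*((1*5)*2 + C(6)) = -7*((1*5)*2 + 28*6) = -7*(5*2 + 168) = -7*(10 + 168) = -7*178 = -1246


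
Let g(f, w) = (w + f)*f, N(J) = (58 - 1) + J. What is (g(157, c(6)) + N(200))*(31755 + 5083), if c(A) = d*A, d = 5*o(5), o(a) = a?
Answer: 1785022128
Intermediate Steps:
N(J) = 57 + J
d = 25 (d = 5*5 = 25)
c(A) = 25*A
g(f, w) = f*(f + w) (g(f, w) = (f + w)*f = f*(f + w))
(g(157, c(6)) + N(200))*(31755 + 5083) = (157*(157 + 25*6) + (57 + 200))*(31755 + 5083) = (157*(157 + 150) + 257)*36838 = (157*307 + 257)*36838 = (48199 + 257)*36838 = 48456*36838 = 1785022128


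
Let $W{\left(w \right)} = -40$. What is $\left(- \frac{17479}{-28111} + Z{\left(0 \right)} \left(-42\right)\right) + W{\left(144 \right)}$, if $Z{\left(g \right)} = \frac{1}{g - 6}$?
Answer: $- \frac{910184}{28111} \approx -32.378$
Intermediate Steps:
$Z{\left(g \right)} = \frac{1}{-6 + g}$
$\left(- \frac{17479}{-28111} + Z{\left(0 \right)} \left(-42\right)\right) + W{\left(144 \right)} = \left(- \frac{17479}{-28111} + \frac{1}{-6 + 0} \left(-42\right)\right) - 40 = \left(\left(-17479\right) \left(- \frac{1}{28111}\right) + \frac{1}{-6} \left(-42\right)\right) - 40 = \left(\frac{17479}{28111} - -7\right) - 40 = \left(\frac{17479}{28111} + 7\right) - 40 = \frac{214256}{28111} - 40 = - \frac{910184}{28111}$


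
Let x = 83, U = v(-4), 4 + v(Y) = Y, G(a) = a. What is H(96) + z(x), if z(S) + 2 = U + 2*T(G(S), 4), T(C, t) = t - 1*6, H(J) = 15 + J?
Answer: 97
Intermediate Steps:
v(Y) = -4 + Y
T(C, t) = -6 + t (T(C, t) = t - 6 = -6 + t)
U = -8 (U = -4 - 4 = -8)
z(S) = -14 (z(S) = -2 + (-8 + 2*(-6 + 4)) = -2 + (-8 + 2*(-2)) = -2 + (-8 - 4) = -2 - 12 = -14)
H(96) + z(x) = (15 + 96) - 14 = 111 - 14 = 97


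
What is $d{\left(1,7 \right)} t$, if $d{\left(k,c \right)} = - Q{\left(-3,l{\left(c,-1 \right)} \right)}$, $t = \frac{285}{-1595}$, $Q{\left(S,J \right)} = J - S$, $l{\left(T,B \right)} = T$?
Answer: $\frac{570}{319} \approx 1.7868$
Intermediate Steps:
$t = - \frac{57}{319}$ ($t = 285 \left(- \frac{1}{1595}\right) = - \frac{57}{319} \approx -0.17868$)
$d{\left(k,c \right)} = -3 - c$ ($d{\left(k,c \right)} = - (c - -3) = - (c + 3) = - (3 + c) = -3 - c$)
$d{\left(1,7 \right)} t = \left(-3 - 7\right) \left(- \frac{57}{319}\right) = \left(-10\right) \left(- \frac{57}{319}\right) = \frac{570}{319}$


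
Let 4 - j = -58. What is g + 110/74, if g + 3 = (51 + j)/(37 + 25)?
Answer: 709/2294 ≈ 0.30907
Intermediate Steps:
j = 62 (j = 4 - 1*(-58) = 4 + 58 = 62)
g = -73/62 (g = -3 + (51 + 62)/(37 + 25) = -3 + 113/62 = -73/62 ≈ -1.1774)
g + 110/74 = -73/62 + 110/74 = -73/62 + (1/74)*110 = -73/62 + 55/37 = 709/2294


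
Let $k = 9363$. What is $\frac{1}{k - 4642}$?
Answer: $\frac{1}{4721} \approx 0.00021182$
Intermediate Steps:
$\frac{1}{k - 4642} = \frac{1}{9363 - 4642} = \frac{1}{4721}$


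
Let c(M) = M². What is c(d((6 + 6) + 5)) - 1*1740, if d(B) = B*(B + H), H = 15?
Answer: 294196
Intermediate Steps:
d(B) = B*(15 + B) (d(B) = B*(B + 15) = B*(15 + B))
c(d((6 + 6) + 5)) - 1*1740 = (((6 + 6) + 5)*(15 + ((6 + 6) + 5)))² - 1*1740 = ((12 + 5)*(15 + (12 + 5)))² - 1740 = (17*(15 + 17))² - 1740 = (17*32)² - 1740 = 544² - 1740 = 295936 - 1740 = 294196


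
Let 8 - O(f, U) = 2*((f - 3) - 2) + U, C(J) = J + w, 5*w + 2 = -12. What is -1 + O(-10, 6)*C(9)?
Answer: 987/5 ≈ 197.40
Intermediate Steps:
w = -14/5 (w = -2/5 + (1/5)*(-12) = -2/5 - 12/5 = -14/5 ≈ -2.8000)
C(J) = -14/5 + J (C(J) = J - 14/5 = -14/5 + J)
O(f, U) = 18 - U - 2*f (O(f, U) = 8 - (2*((f - 3) - 2) + U) = 8 - (2*((-3 + f) - 2) + U) = 8 - (2*(-5 + f) + U) = 8 - ((-10 + 2*f) + U) = 8 - (-10 + U + 2*f) = 8 + (10 - U - 2*f) = 18 - U - 2*f)
-1 + O(-10, 6)*C(9) = -1 + (18 - 1*6 - 2*(-10))*(-14/5 + 9) = -1 + (18 - 6 + 20)*(31/5) = -1 + 32*(31/5) = -1 + 992/5 = 987/5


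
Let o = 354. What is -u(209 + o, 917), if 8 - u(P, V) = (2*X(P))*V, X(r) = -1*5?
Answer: -9178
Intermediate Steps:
X(r) = -5
u(P, V) = 8 + 10*V (u(P, V) = 8 - 2*(-5)*V = 8 - (-10)*V = 8 + 10*V)
-u(209 + o, 917) = -(8 + 10*917) = -(8 + 9170) = -1*9178 = -9178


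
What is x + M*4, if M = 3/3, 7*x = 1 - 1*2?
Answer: 27/7 ≈ 3.8571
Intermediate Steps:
x = -⅐ (x = (1 - 1*2)/7 = (1 - 2)/7 = (⅐)*(-1) = -⅐ ≈ -0.14286)
M = 1 (M = 3*(⅓) = 1)
x + M*4 = -⅐ + 1*4 = -⅐ + 4 = 27/7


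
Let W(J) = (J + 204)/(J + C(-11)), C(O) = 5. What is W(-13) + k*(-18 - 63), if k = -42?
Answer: 27025/8 ≈ 3378.1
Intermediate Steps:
W(J) = (204 + J)/(5 + J) (W(J) = (J + 204)/(J + 5) = (204 + J)/(5 + J))
W(-13) + k*(-18 - 63) = (204 - 13)/(5 - 13) - 42*(-18 - 63) = 191/(-8) - 42*(-81) = -1/8*191 + 3402 = -191/8 + 3402 = 27025/8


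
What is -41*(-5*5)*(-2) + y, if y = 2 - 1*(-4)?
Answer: -2044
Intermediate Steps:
y = 6 (y = 2 + 4 = 6)
-41*(-5*5)*(-2) + y = -41*(-5*5)*(-2) + 6 = -(-1025)*(-2) + 6 = -41*50 + 6 = -2050 + 6 = -2044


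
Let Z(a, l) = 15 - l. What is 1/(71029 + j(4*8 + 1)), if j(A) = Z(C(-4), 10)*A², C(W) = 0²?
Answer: 1/76474 ≈ 1.3076e-5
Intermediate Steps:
C(W) = 0
j(A) = 5*A² (j(A) = (15 - 1*10)*A² = (15 - 10)*A² = 5*A²)
1/(71029 + j(4*8 + 1)) = 1/(71029 + 5*(4*8 + 1)²) = 1/(71029 + 5*(32 + 1)²) = 1/(71029 + 5*33²) = 1/(71029 + 5*1089) = 1/(71029 + 5445) = 1/76474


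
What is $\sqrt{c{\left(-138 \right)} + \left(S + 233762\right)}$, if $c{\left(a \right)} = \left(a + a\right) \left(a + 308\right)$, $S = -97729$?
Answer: $\sqrt{89113} \approx 298.52$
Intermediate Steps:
$c{\left(a \right)} = 2 a \left(308 + a\right)$
$\sqrt{c{\left(-138 \right)} + \left(S + 233762\right)} = \sqrt{2 \left(-138\right) \left(308 - 138\right) + \left(-97729 + 233762\right)} = \sqrt{2 \left(-138\right) 170 + 136033} = \sqrt{-46920 + 136033} = \sqrt{89113}$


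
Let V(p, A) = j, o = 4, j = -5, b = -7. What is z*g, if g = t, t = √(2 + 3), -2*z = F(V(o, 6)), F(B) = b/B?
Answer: -7*√5/10 ≈ -1.5652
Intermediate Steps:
V(p, A) = -5
F(B) = -7/B
z = -7/10 (z = -(-7)/(2*(-5)) = -(-7)*(-1)/(2*5) = -½*7/5 = -7/10 ≈ -0.70000)
t = √5 ≈ 2.2361
g = √5 ≈ 2.2361
z*g = -7*√5/10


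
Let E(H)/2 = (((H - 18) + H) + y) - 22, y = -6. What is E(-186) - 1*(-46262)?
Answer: 45426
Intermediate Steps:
E(H) = -92 + 4*H (E(H) = 2*((((H - 18) + H) - 6) - 22) = 2*((((-18 + H) + H) - 6) - 22) = 2*(((-18 + 2*H) - 6) - 22) = 2*((-24 + 2*H) - 22) = 2*(-46 + 2*H) = -92 + 4*H)
E(-186) - 1*(-46262) = (-92 + 4*(-186)) - 1*(-46262) = (-92 - 744) + 46262 = -836 + 46262 = 45426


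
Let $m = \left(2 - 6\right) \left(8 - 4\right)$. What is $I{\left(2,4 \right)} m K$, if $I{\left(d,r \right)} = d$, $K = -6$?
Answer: $192$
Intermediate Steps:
$m = -16$ ($m = \left(-4\right) 4 = -16$)
$I{\left(2,4 \right)} m K = 2 \left(-16\right) \left(-6\right) = \left(-32\right) \left(-6\right) = 192$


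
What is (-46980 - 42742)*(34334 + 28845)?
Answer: -5668546238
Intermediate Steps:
(-46980 - 42742)*(34334 + 28845) = -89722*63179 = -5668546238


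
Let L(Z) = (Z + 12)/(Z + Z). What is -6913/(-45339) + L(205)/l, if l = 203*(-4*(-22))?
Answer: 7234615669/47439102480 ≈ 0.15250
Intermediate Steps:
l = 17864 (l = 203*88 = 17864)
L(Z) = (12 + Z)/(2*Z) (L(Z) = (12 + Z)/((2*Z)) = (12 + Z)*(1/(2*Z)) = (12 + Z)/(2*Z))
-6913/(-45339) + L(205)/l = -6913/(-45339) + ((1/2)*(12 + 205)/205)/17864 = -6913*(-1/45339) + ((1/2)*(1/205)*217)*(1/17864) = 6913/45339 + (217/410)*(1/17864) = 6913/45339 + 31/1046320 = 7234615669/47439102480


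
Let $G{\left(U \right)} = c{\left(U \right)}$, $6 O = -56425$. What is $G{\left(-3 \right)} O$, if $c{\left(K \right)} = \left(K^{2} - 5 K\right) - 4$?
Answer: $- \frac{564250}{3} \approx -1.8808 \cdot 10^{5}$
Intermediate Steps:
$O = - \frac{56425}{6}$ ($O = \frac{1}{6} \left(-56425\right) = - \frac{56425}{6} \approx -9404.2$)
$c{\left(K \right)} = -4 + K^{2} - 5 K$
$G{\left(U \right)} = -4 + U^{2} - 5 U$
$G{\left(-3 \right)} O = \left(-4 + \left(-3\right)^{2} - -15\right) \left(- \frac{56425}{6}\right) = \left(-4 + 9 + 15\right) \left(- \frac{56425}{6}\right) = 20 \left(- \frac{56425}{6}\right) = - \frac{564250}{3}$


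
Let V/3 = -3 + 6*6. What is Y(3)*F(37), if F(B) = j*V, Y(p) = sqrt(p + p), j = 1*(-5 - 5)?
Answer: -990*sqrt(6) ≈ -2425.0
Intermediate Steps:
j = -10 (j = 1*(-10) = -10)
V = 99 (V = 3*(-3 + 6*6) = 3*(-3 + 36) = 3*33 = 99)
Y(p) = sqrt(2)*sqrt(p) (Y(p) = sqrt(2*p) = sqrt(2)*sqrt(p))
F(B) = -990 (F(B) = -10*99 = -990)
Y(3)*F(37) = (sqrt(2)*sqrt(3))*(-990) = sqrt(6)*(-990) = -990*sqrt(6)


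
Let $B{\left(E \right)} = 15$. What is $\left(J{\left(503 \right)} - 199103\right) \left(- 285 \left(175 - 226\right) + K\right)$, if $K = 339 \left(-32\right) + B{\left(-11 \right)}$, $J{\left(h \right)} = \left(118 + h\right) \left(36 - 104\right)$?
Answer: $-893407362$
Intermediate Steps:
$J{\left(h \right)} = -8024 - 68 h$ ($J{\left(h \right)} = \left(118 + h\right) \left(-68\right) = -8024 - 68 h$)
$K = -10833$ ($K = 339 \left(-32\right) + 15 = -10848 + 15 = -10833$)
$\left(J{\left(503 \right)} - 199103\right) \left(- 285 \left(175 - 226\right) + K\right) = \left(\left(-8024 - 34204\right) - 199103\right) \left(- 285 \left(175 - 226\right) - 10833\right) = \left(\left(-8024 - 34204\right) - 199103\right) \left(\left(-285\right) \left(-51\right) - 10833\right) = \left(-42228 - 199103\right) \left(14535 - 10833\right) = \left(-241331\right) 3702 = -893407362$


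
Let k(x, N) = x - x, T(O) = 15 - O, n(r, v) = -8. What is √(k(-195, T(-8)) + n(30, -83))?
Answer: 2*I*√2 ≈ 2.8284*I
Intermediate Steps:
k(x, N) = 0
√(k(-195, T(-8)) + n(30, -83)) = √(0 - 8) = √(-8) = 2*I*√2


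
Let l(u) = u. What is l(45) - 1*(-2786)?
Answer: 2831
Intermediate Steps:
l(45) - 1*(-2786) = 45 - 1*(-2786) = 45 + 2786 = 2831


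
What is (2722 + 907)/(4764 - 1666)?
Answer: 3629/3098 ≈ 1.1714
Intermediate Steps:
(2722 + 907)/(4764 - 1666) = 3629/3098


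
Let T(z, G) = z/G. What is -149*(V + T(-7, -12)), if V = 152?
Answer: -272819/12 ≈ -22735.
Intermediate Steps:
-149*(V + T(-7, -12)) = -149*(152 - 7/(-12)) = -149*(152 - 7*(-1/12)) = -149*(152 + 7/12) = -149*1831/12 = -272819/12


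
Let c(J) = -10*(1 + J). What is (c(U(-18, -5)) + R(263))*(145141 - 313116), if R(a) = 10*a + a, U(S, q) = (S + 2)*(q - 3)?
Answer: -269263925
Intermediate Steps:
U(S, q) = (-3 + q)*(2 + S) (U(S, q) = (2 + S)*(-3 + q) = (-3 + q)*(2 + S))
c(J) = -10 - 10*J
R(a) = 11*a
(c(U(-18, -5)) + R(263))*(145141 - 313116) = ((-10 - 10*(-6 - 3*(-18) + 2*(-5) - 18*(-5))) + 11*263)*(145141 - 313116) = ((-10 - 10*(-6 + 54 - 10 + 90)) + 2893)*(-167975) = ((-10 - 10*128) + 2893)*(-167975) = ((-10 - 1280) + 2893)*(-167975) = (-1290 + 2893)*(-167975) = 1603*(-167975) = -269263925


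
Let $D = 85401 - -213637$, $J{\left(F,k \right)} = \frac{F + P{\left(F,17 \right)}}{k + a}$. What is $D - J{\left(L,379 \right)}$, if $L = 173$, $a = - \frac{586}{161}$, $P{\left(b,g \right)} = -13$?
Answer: $\frac{18071737694}{60433} \approx 2.9904 \cdot 10^{5}$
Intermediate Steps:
$a = - \frac{586}{161}$ ($a = \left(-586\right) \frac{1}{161} = - \frac{586}{161} \approx -3.6398$)
$J{\left(F,k \right)} = \frac{-13 + F}{- \frac{586}{161} + k}$ ($J{\left(F,k \right)} = \frac{F - 13}{k - \frac{586}{161}} = \frac{-13 + F}{- \frac{586}{161} + k}$)
$D = 299038$ ($D = 85401 + 213637 = 299038$)
$D - J{\left(L,379 \right)} = 299038 - \frac{161 \left(-13 + 173\right)}{-586 + 161 \cdot 379} = 299038 - 161 \frac{1}{-586 + 61019} \cdot 160 = 299038 - 161 \cdot \frac{1}{60433} \cdot 160 = 299038 - \frac{25760}{60433} = \frac{18071737694}{60433}$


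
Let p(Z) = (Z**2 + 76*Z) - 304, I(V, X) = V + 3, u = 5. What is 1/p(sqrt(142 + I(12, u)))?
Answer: 147/885223 + 76*sqrt(157)/885223 ≈ 0.0012418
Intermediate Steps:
I(V, X) = 3 + V
p(Z) = -304 + Z**2 + 76*Z
1/p(sqrt(142 + I(12, u))) = 1/(-304 + (sqrt(142 + (3 + 12)))**2 + 76*sqrt(142 + (3 + 12))) = 1/(-304 + (sqrt(142 + 15))**2 + 76*sqrt(142 + 15)) = 1/(-304 + (sqrt(157))**2 + 76*sqrt(157)) = 1/(-304 + 157 + 76*sqrt(157)) = 1/(-147 + 76*sqrt(157))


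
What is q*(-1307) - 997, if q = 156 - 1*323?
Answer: 217272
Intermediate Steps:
q = -167 (q = 156 - 323 = -167)
q*(-1307) - 997 = -167*(-1307) - 997 = 218269 - 997 = 217272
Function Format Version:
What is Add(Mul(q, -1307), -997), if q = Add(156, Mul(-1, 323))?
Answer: 217272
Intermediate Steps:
q = -167 (q = Add(156, -323) = -167)
Add(Mul(q, -1307), -997) = Add(Mul(-167, -1307), -997) = Add(218269, -997) = 217272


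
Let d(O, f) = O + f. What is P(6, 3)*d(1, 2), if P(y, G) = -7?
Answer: -21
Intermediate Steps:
P(6, 3)*d(1, 2) = -7*(1 + 2) = -7*3 = -21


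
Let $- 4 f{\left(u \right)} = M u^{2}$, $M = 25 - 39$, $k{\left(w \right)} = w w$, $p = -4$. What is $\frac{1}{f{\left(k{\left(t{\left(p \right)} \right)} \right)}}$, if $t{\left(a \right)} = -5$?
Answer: $\frac{2}{4375} \approx 0.00045714$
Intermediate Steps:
$k{\left(w \right)} = w^{2}$
$M = -14$ ($M = 25 - 39 = -14$)
$f{\left(u \right)} = \frac{7 u^{2}}{2}$ ($f{\left(u \right)} = - \frac{\left(-14\right) u^{2}}{4} = \frac{7 u^{2}}{2}$)
$\frac{1}{f{\left(k{\left(t{\left(p \right)} \right)} \right)}} = \frac{1}{\frac{7}{2} \left(\left(-5\right)^{2}\right)^{2}} = \frac{1}{\frac{7}{2} \cdot 25^{2}} = \frac{1}{\frac{7}{2} \cdot 625} = \frac{1}{\frac{4375}{2}} = \frac{2}{4375}$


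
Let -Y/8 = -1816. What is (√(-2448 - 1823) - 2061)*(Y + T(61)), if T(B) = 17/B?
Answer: -1826509725/61 + 886225*I*√4271/61 ≈ -2.9943e+7 + 9.4947e+5*I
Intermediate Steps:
Y = 14528 (Y = -8*(-1816) = 14528)
(√(-2448 - 1823) - 2061)*(Y + T(61)) = (√(-2448 - 1823) - 2061)*(14528 + 17/61) = (√(-4271) - 2061)*(14528 + 17*(1/61)) = (I*√4271 - 2061)*(14528 + 17/61) = (-2061 + I*√4271)*(886225/61) = -1826509725/61 + 886225*I*√4271/61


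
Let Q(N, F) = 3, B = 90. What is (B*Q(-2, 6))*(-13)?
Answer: -3510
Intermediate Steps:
(B*Q(-2, 6))*(-13) = (90*3)*(-13) = 270*(-13) = -3510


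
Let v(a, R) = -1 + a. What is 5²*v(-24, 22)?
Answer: -625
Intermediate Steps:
5²*v(-24, 22) = 5²*(-1 - 24) = 25*(-25) = -625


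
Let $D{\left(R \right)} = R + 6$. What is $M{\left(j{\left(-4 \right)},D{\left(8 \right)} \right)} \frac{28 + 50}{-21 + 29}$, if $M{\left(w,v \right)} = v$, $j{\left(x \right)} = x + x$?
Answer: $\frac{273}{2} \approx 136.5$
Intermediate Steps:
$j{\left(x \right)} = 2 x$
$D{\left(R \right)} = 6 + R$
$M{\left(j{\left(-4 \right)},D{\left(8 \right)} \right)} \frac{28 + 50}{-21 + 29} = \left(6 + 8\right) \frac{28 + 50}{-21 + 29} = 14 \cdot \frac{78}{8} = 14 \cdot 78 \cdot \frac{1}{8} = 14 \cdot \frac{39}{4} = \frac{273}{2}$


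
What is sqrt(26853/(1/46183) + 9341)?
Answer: 4*sqrt(77510090) ≈ 35216.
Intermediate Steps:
sqrt(26853/(1/46183) + 9341) = sqrt(26853*46183 + 9341) = sqrt(1240152099 + 9341) = sqrt(1240161440) = 4*sqrt(77510090)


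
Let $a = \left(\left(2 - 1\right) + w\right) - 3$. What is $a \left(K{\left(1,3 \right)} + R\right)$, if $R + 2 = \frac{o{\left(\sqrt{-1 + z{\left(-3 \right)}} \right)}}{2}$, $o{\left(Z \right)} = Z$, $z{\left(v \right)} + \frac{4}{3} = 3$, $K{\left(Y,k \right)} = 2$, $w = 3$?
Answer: $\frac{\sqrt{6}}{6} \approx 0.40825$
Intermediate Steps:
$z{\left(v \right)} = \frac{5}{3}$ ($z{\left(v \right)} = - \frac{4}{3} + 3 = \frac{5}{3}$)
$a = 1$ ($a = \left(\left(2 - 1\right) + 3\right) - 3 = \left(1 + 3\right) - 3 = 4 - 3 = 1$)
$R = -2 + \frac{\sqrt{6}}{6}$ ($R = -2 + \frac{\sqrt{-1 + \frac{5}{3}}}{2} = -2 + \sqrt{\frac{2}{3}} \cdot \frac{1}{2} = -2 + \frac{\sqrt{6}}{3} \cdot \frac{1}{2} = -2 + \frac{\sqrt{6}}{6} \approx -1.5918$)
$a \left(K{\left(1,3 \right)} + R\right) = 1 \left(2 - \left(2 - \frac{\sqrt{6}}{6}\right)\right) = 1 \frac{\sqrt{6}}{6} = \frac{\sqrt{6}}{6}$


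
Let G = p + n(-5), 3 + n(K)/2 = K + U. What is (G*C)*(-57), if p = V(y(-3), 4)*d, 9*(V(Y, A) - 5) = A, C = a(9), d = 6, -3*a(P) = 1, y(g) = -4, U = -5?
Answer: 380/3 ≈ 126.67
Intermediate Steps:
a(P) = -⅓ (a(P) = -⅓*1 = -⅓)
n(K) = -16 + 2*K (n(K) = -6 + 2*(K - 5) = -6 + 2*(-5 + K) = -6 + (-10 + 2*K) = -16 + 2*K)
C = -⅓ ≈ -0.33333
V(Y, A) = 5 + A/9
p = 98/3 (p = (5 + (⅑)*4)*6 = (5 + 4/9)*6 = (49/9)*6 = 98/3 ≈ 32.667)
G = 20/3 (G = 98/3 + (-16 + 2*(-5)) = 98/3 + (-16 - 10) = 98/3 - 26 = 20/3 ≈ 6.6667)
(G*C)*(-57) = ((20/3)*(-⅓))*(-57) = -20/9*(-57) = 380/3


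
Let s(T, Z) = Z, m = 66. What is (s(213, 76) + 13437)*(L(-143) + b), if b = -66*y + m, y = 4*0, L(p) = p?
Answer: -1040501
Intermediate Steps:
y = 0
b = 66 (b = -66*0 + 66 = 0 + 66 = 66)
(s(213, 76) + 13437)*(L(-143) + b) = (76 + 13437)*(-143 + 66) = 13513*(-77) = -1040501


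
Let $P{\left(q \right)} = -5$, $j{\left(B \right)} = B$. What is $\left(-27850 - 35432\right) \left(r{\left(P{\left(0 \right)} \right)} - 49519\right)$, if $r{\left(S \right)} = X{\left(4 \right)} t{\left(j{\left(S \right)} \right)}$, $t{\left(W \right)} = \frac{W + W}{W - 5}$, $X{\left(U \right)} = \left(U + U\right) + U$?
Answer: $3132901974$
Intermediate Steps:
$X{\left(U \right)} = 3 U$ ($X{\left(U \right)} = 2 U + U = 3 U$)
$t{\left(W \right)} = \frac{2 W}{-5 + W}$
$r{\left(S \right)} = \frac{24 S}{-5 + S}$ ($r{\left(S \right)} = 3 \cdot 4 \frac{2 S}{-5 + S} = 12 \frac{2 S}{-5 + S} = \frac{24 S}{-5 + S}$)
$\left(-27850 - 35432\right) \left(r{\left(P{\left(0 \right)} \right)} - 49519\right) = \left(-27850 - 35432\right) \left(24 \left(-5\right) \frac{1}{-5 - 5} - 49519\right) = - 63282 \left(24 \left(-5\right) \frac{1}{-10} - 49519\right) = - 63282 \left(24 \left(-5\right) \left(- \frac{1}{10}\right) - 49519\right) = - 63282 \left(12 - 49519\right) = \left(-63282\right) \left(-49507\right) = 3132901974$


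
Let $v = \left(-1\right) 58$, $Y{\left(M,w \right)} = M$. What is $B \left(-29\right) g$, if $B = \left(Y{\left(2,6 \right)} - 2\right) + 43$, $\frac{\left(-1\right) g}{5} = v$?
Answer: $-361630$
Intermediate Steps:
$v = -58$
$g = 290$ ($g = \left(-5\right) \left(-58\right) = 290$)
$B = 43$ ($B = \left(2 - 2\right) + 43 = 0 + 43 = 43$)
$B \left(-29\right) g = 43 \left(-29\right) 290 = \left(-1247\right) 290 = -361630$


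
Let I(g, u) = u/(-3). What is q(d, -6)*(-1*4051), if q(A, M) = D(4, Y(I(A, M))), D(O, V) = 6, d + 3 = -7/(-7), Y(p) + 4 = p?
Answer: -24306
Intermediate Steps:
I(g, u) = -u/3 (I(g, u) = u*(-1/3) = -u/3)
Y(p) = -4 + p
d = -2 (d = -3 - 7/(-7) = -3 - 7*(-1/7) = -3 + 1 = -2)
q(A, M) = 6
q(d, -6)*(-1*4051) = 6*(-1*4051) = 6*(-4051) = -24306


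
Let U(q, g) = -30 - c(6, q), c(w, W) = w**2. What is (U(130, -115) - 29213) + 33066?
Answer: 3787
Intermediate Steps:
U(q, g) = -66 (U(q, g) = -30 - 1*6**2 = -30 - 1*36 = -30 - 36 = -66)
(U(130, -115) - 29213) + 33066 = (-66 - 29213) + 33066 = -29279 + 33066 = 3787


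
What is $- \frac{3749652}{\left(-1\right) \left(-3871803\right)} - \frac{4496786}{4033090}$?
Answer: $- \frac{5422225584973}{2602554993545} \approx -2.0834$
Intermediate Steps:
$- \frac{3749652}{\left(-1\right) \left(-3871803\right)} - \frac{4496786}{4033090} = - \frac{3749652}{3871803} - \frac{2248393}{2016545} = \left(-3749652\right) \frac{1}{3871803} - \frac{2248393}{2016545} = - \frac{1249884}{1290601} - \frac{2248393}{2016545} = - \frac{5422225584973}{2602554993545}$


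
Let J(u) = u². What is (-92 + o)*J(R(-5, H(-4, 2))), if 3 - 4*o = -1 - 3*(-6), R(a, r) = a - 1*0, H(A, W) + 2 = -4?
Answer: -4775/2 ≈ -2387.5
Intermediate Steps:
H(A, W) = -6 (H(A, W) = -2 - 4 = -6)
R(a, r) = a (R(a, r) = a + 0 = a)
o = -7/2 (o = ¾ - (-1 - 3*(-6))/4 = ¾ - (-1 + 18)/4 = ¾ - ¼*17 = ¾ - 17/4 = -7/2 ≈ -3.5000)
(-92 + o)*J(R(-5, H(-4, 2))) = (-92 - 7/2)*(-5)² = -191/2*25 = -4775/2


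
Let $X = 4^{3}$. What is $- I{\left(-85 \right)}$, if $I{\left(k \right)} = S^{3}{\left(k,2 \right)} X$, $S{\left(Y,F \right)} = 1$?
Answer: $-64$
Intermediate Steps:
$X = 64$
$I{\left(k \right)} = 64$ ($I{\left(k \right)} = 1^{3} \cdot 64 = 1 \cdot 64 = 64$)
$- I{\left(-85 \right)} = \left(-1\right) 64 = -64$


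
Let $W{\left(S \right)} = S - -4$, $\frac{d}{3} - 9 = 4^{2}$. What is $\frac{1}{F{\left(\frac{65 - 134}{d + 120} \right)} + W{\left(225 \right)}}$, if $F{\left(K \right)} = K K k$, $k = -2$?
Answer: $\frac{4225}{966467} \approx 0.0043716$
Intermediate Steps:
$d = 75$ ($d = 27 + 3 \cdot 4^{2} = 27 + 3 \cdot 16 = 27 + 48 = 75$)
$F{\left(K \right)} = - 2 K^{2}$ ($F{\left(K \right)} = K K \left(-2\right) = K^{2} \left(-2\right) = - 2 K^{2}$)
$W{\left(S \right)} = 4 + S$ ($W{\left(S \right)} = S + 4 = 4 + S$)
$\frac{1}{F{\left(\frac{65 - 134}{d + 120} \right)} + W{\left(225 \right)}} = \frac{1}{- 2 \left(\frac{65 - 134}{75 + 120}\right)^{2} + \left(4 + 225\right)} = \frac{1}{- 2 \left(- \frac{69}{195}\right)^{2} + 229} = \frac{1}{- 2 \left(\left(-69\right) \frac{1}{195}\right)^{2} + 229} = \frac{1}{- 2 \left(- \frac{23}{65}\right)^{2} + 229} = \frac{1}{\left(-2\right) \frac{529}{4225} + 229} = \frac{1}{- \frac{1058}{4225} + 229} = \frac{1}{\frac{966467}{4225}} = \frac{4225}{966467}$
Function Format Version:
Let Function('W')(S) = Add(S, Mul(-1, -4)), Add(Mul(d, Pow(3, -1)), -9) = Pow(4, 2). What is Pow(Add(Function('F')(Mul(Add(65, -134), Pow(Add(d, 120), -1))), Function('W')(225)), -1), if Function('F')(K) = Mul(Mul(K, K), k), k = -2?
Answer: Rational(4225, 966467) ≈ 0.0043716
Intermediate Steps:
d = 75 (d = Add(27, Mul(3, Pow(4, 2))) = Add(27, Mul(3, 16)) = Add(27, 48) = 75)
Function('F')(K) = Mul(-2, Pow(K, 2)) (Function('F')(K) = Mul(Mul(K, K), -2) = Mul(Pow(K, 2), -2) = Mul(-2, Pow(K, 2)))
Function('W')(S) = Add(4, S) (Function('W')(S) = Add(S, 4) = Add(4, S))
Pow(Add(Function('F')(Mul(Add(65, -134), Pow(Add(d, 120), -1))), Function('W')(225)), -1) = Pow(Add(Mul(-2, Pow(Mul(Add(65, -134), Pow(Add(75, 120), -1)), 2)), Add(4, 225)), -1) = Pow(Add(Mul(-2, Pow(Mul(-69, Pow(195, -1)), 2)), 229), -1) = Pow(Add(Mul(-2, Pow(Mul(-69, Rational(1, 195)), 2)), 229), -1) = Pow(Add(Mul(-2, Pow(Rational(-23, 65), 2)), 229), -1) = Pow(Add(Mul(-2, Rational(529, 4225)), 229), -1) = Pow(Add(Rational(-1058, 4225), 229), -1) = Pow(Rational(966467, 4225), -1) = Rational(4225, 966467)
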